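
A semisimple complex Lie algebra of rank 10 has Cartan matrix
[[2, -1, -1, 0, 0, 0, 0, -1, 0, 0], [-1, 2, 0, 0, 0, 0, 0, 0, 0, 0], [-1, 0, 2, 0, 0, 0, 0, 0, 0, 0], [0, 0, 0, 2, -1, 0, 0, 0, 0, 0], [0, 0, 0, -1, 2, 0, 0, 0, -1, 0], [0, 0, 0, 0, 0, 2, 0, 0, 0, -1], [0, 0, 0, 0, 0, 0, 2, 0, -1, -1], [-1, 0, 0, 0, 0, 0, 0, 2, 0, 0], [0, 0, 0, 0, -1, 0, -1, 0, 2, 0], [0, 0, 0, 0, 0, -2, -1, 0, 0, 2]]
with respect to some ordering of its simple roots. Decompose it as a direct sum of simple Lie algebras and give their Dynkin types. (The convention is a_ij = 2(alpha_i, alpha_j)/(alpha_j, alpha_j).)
The diagram associated to this matrix has two connected components: the simple roots {alpha_4, alpha_5, alpha_6, alpha_7, alpha_9, alpha_10} form a chain of 6 nodes with a double edge at one end; the terminal node there is the unique short simple root (B_6), and {alpha_1, alpha_2, alpha_3, alpha_8} form a chain of 2 nodes with a fork of two nodes at one end (D_4). A semisimple Lie algebra decomposes uniquely as the direct sum of simple ideals, one per connected component of its Dynkin diagram, so g ≅ B_6 ⊕ D_4 (dimension 78 + 28 = 106).

B_6 ⊕ D_4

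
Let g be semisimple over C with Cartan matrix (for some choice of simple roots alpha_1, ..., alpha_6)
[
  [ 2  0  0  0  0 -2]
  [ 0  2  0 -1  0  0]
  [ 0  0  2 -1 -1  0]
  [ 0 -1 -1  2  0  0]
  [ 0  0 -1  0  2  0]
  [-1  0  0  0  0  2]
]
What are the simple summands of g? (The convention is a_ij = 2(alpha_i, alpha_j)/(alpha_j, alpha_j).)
The diagram associated to this matrix has two connected components: the simple roots {alpha_2, alpha_3, alpha_4, alpha_5} form a chain of 4 nodes with single edges (A_4), and {alpha_1, alpha_6} form a chain of 2 nodes with a double edge at one end; the terminal node there is the unique short simple root (B_2). A semisimple Lie algebra decomposes uniquely as the direct sum of simple ideals, one per connected component of its Dynkin diagram, so g ≅ A_4 ⊕ B_2 (dimension 24 + 10 = 34).

type A_4 + type B_2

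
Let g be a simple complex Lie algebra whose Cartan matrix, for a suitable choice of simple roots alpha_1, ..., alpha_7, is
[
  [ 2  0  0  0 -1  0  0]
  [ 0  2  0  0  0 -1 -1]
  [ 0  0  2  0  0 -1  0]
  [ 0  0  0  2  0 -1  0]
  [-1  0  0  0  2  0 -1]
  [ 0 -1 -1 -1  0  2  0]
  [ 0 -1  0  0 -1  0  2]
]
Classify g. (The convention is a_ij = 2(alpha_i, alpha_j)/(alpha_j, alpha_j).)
type D_7

The matrix has rank 7 with 2's on the diagonal. Reading the off-diagonal entries as Dynkin edges (a single edge where a_ij = a_ji = -1; a double or triple edge where a_ij * a_ji = 2 or 3), the diagram is a chain of 5 nodes with a fork of two nodes at one end (D_7). One simple-root ordering that puts it in standard form is (alpha_1, alpha_5, alpha_7, alpha_2, alpha_6, alpha_3, alpha_4). So the algebra is type D_7, i.e. so(14).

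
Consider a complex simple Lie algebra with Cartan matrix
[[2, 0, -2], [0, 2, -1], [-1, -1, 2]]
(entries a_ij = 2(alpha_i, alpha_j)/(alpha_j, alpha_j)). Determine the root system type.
C_3

The matrix has rank 3 with 2's on the diagonal. Reading the off-diagonal entries as Dynkin edges (a single edge where a_ij = a_ji = -1; a double or triple edge where a_ij * a_ji = 2 or 3), the diagram is a chain of 3 nodes with a double edge at one end; the terminal node there is the unique long simple root (C_3). One simple-root ordering that puts it in standard form is (alpha_2, alpha_3, alpha_1). So the algebra is type C_3, i.e. sp(6).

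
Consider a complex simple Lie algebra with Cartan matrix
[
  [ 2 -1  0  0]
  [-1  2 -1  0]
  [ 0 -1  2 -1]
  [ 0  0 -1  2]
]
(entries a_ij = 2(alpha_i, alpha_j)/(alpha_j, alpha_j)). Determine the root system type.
The matrix has rank 4 with 2's on the diagonal. Reading the off-diagonal entries as Dynkin edges (a single edge where a_ij = a_ji = -1; a double or triple edge where a_ij * a_ji = 2 or 3), the diagram is a chain of 4 nodes with single edges (A_4). One simple-root ordering that puts it in standard form is (alpha_4, alpha_3, alpha_2, alpha_1). So the algebra is type A_4, i.e. sl(5).

A4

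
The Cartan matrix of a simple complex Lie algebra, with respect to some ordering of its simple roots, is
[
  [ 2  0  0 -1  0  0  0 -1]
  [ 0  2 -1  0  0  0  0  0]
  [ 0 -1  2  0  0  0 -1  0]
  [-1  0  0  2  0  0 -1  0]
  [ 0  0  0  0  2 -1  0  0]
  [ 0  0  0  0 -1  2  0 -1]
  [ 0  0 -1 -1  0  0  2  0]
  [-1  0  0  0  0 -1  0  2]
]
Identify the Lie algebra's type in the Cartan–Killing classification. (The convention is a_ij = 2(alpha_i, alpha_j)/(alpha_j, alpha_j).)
The matrix has rank 8 with 2's on the diagonal. Reading the off-diagonal entries as Dynkin edges (a single edge where a_ij = a_ji = -1; a double or triple edge where a_ij * a_ji = 2 or 3), the diagram is a chain of 8 nodes with single edges (A_8). One simple-root ordering that puts it in standard form is (alpha_5, alpha_6, alpha_8, alpha_1, alpha_4, alpha_7, alpha_3, alpha_2). So the algebra is type A_8, i.e. sl(9).

type A_8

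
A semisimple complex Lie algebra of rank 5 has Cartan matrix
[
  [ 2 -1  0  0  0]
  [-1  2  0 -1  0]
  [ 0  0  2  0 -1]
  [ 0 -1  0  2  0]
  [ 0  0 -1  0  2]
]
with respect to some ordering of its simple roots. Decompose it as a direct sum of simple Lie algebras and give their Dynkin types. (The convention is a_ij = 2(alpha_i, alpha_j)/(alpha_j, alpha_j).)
The diagram associated to this matrix has two connected components: the simple roots {alpha_3, alpha_5} form a chain of 2 nodes with single edges (A_2), and {alpha_1, alpha_2, alpha_4} form a chain of 3 nodes with single edges (A_3). A semisimple Lie algebra decomposes uniquely as the direct sum of simple ideals, one per connected component of its Dynkin diagram, so g ≅ A_2 ⊕ A_3 (dimension 8 + 15 = 23).

A_2 (sl(3)) ⊕ A_3 (sl(4))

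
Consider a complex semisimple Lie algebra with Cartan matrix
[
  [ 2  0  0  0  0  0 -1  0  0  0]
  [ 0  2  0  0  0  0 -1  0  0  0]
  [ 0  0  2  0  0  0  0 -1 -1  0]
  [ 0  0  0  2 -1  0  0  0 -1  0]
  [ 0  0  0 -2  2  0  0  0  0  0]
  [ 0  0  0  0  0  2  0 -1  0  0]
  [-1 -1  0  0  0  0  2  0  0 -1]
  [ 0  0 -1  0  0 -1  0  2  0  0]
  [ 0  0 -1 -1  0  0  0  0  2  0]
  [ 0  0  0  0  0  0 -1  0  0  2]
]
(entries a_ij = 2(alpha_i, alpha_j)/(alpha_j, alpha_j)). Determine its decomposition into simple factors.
The diagram associated to this matrix has two connected components: the simple roots {alpha_3, alpha_4, alpha_5, alpha_6, alpha_8, alpha_9} form a chain of 6 nodes with a double edge at one end; the terminal node there is the unique long simple root (C_6), and {alpha_1, alpha_2, alpha_7, alpha_10} form a chain of 2 nodes with a fork of two nodes at one end (D_4). A semisimple Lie algebra decomposes uniquely as the direct sum of simple ideals, one per connected component of its Dynkin diagram, so g ≅ C_6 ⊕ D_4 (dimension 78 + 28 = 106).

C6 ⊕ D4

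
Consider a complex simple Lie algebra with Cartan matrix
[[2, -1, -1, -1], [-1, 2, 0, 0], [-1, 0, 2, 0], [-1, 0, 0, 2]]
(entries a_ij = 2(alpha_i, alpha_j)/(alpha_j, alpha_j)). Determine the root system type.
The matrix has rank 4 with 2's on the diagonal. Reading the off-diagonal entries as Dynkin edges (a single edge where a_ij = a_ji = -1; a double or triple edge where a_ij * a_ji = 2 or 3), the diagram is a chain of 2 nodes with a fork of two nodes at one end (D_4). One simple-root ordering that puts it in standard form is (alpha_4, alpha_1, alpha_2, alpha_3). So the algebra is type D_4, i.e. so(8).

D_4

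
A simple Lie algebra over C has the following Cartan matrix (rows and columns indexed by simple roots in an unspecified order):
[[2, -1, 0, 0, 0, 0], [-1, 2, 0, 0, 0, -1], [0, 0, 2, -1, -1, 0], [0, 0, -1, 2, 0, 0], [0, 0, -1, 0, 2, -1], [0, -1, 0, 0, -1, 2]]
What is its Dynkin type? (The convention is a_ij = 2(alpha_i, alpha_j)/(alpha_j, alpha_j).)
A_6 (sl(7))

The matrix has rank 6 with 2's on the diagonal. Reading the off-diagonal entries as Dynkin edges (a single edge where a_ij = a_ji = -1; a double or triple edge where a_ij * a_ji = 2 or 3), the diagram is a chain of 6 nodes with single edges (A_6). One simple-root ordering that puts it in standard form is (alpha_1, alpha_2, alpha_6, alpha_5, alpha_3, alpha_4). So the algebra is type A_6, i.e. sl(7).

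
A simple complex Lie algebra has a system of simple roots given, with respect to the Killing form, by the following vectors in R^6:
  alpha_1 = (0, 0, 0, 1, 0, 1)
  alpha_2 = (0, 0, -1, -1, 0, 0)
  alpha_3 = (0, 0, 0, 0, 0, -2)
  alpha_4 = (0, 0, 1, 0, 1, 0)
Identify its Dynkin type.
C4

Compute the Cartan integers a_ij = 2(alpha_i, alpha_j)/(alpha_j, alpha_j); the resulting 4x4 Cartan matrix is
[[2, -1, -1, 0], [-1, 2, 0, -1], [-2, 0, 2, 0], [0, -1, 0, 2]].
The roots have two lengths (squared-length ratio 2:1); the short ones are alpha_{1,2,4}. The associated Dynkin diagram is a chain of 4 nodes with a double edge at one end; the terminal node there is the unique long simple root (C_4), so the type is C_4 (the algebra sp(8)).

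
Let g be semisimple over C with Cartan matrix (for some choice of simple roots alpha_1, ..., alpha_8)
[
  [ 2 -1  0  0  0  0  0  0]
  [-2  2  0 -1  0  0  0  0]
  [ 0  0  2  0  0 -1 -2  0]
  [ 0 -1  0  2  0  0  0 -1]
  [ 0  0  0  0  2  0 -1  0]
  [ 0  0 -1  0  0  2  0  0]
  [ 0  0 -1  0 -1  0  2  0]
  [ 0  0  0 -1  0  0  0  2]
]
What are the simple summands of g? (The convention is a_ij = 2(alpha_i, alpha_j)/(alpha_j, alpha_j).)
B_4 (so(9)) ⊕ F_4

The diagram associated to this matrix has two connected components: the simple roots {alpha_1, alpha_2, alpha_4, alpha_8} form a chain of 4 nodes with a double edge at one end; the terminal node there is the unique short simple root (B_4), and {alpha_3, alpha_5, alpha_6, alpha_7} form a chain of 4 nodes with a double edge between the middle two (F_4). A semisimple Lie algebra decomposes uniquely as the direct sum of simple ideals, one per connected component of its Dynkin diagram, so g ≅ B_4 ⊕ F_4 (dimension 36 + 52 = 88).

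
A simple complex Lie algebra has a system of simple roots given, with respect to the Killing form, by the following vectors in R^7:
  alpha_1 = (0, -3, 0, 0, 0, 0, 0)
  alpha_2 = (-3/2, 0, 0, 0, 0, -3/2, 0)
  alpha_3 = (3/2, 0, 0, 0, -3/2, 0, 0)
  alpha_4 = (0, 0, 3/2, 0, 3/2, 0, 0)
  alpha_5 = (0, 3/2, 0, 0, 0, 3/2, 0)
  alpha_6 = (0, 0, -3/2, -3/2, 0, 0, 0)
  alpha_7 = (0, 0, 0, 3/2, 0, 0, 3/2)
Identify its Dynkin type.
type C_7

Compute the Cartan integers a_ij = 2(alpha_i, alpha_j)/(alpha_j, alpha_j); the resulting 7x7 Cartan matrix is
[[2, 0, 0, 0, -2, 0, 0], [0, 2, -1, 0, -1, 0, 0], [0, -1, 2, -1, 0, 0, 0], [0, 0, -1, 2, 0, -1, 0], [-1, -1, 0, 0, 2, 0, 0], [0, 0, 0, -1, 0, 2, -1], [0, 0, 0, 0, 0, -1, 2]].
The roots have two lengths (squared-length ratio 2:1); the short ones are alpha_{2,3,4,5,6,7}. The associated Dynkin diagram is a chain of 7 nodes with a double edge at one end; the terminal node there is the unique long simple root (C_7), so the type is C_7 (the algebra sp(14)).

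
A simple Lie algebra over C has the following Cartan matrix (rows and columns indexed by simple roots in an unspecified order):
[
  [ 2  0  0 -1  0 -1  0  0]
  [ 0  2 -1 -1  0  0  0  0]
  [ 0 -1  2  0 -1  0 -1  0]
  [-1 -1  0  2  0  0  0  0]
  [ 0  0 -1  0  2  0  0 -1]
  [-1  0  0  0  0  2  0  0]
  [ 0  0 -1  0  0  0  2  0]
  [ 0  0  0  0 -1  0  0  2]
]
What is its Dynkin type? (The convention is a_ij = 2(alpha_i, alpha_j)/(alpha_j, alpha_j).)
The matrix has rank 8 with 2's on the diagonal. Reading the off-diagonal entries as Dynkin edges (a single edge where a_ij = a_ji = -1; a double or triple edge where a_ij * a_ji = 2 or 3), the diagram is a chain of 7 nodes with one extra node attached to the third node from one end (E_8). One simple-root ordering that puts it in standard form is (alpha_8, alpha_7, alpha_5, alpha_3, alpha_2, alpha_4, alpha_1, alpha_6). So the algebra is type E_8.

E8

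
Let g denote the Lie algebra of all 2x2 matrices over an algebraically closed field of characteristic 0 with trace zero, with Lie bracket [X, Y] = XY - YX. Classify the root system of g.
This is sl(2), which has dimension 2^2 - 1 = 3 and rank 2 - 1 = 1 (a Cartan subalgebra is the diagonal traceless matrices). In the classification of classical Lie algebras, the special linear algebra sl(n+1) has type A_n; here n = 1, so the Dynkin diagram is a chain of 1 nodes with single edges (A_1). Hence the type is A_1.

A1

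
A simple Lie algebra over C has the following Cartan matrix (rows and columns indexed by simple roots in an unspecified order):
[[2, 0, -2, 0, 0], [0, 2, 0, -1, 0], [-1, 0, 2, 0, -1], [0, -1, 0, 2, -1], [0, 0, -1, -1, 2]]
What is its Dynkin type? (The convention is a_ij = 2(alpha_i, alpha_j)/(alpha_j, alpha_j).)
The matrix has rank 5 with 2's on the diagonal. Reading the off-diagonal entries as Dynkin edges (a single edge where a_ij = a_ji = -1; a double or triple edge where a_ij * a_ji = 2 or 3), the diagram is a chain of 5 nodes with a double edge at one end; the terminal node there is the unique long simple root (C_5). One simple-root ordering that puts it in standard form is (alpha_2, alpha_4, alpha_5, alpha_3, alpha_1). So the algebra is type C_5, i.e. sp(10).

C5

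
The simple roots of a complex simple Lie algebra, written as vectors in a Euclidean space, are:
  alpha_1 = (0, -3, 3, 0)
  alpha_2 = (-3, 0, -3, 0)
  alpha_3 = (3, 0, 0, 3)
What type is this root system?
Compute the Cartan integers a_ij = 2(alpha_i, alpha_j)/(alpha_j, alpha_j); the resulting 3x3 Cartan matrix is
[[2, -1, 0], [-1, 2, -1], [0, -1, 2]].
All simple roots have the same length, so the diagram is simply laced. The associated Dynkin diagram is a chain of 3 nodes with single edges (A_3), so the type is A_3 (the algebra sl(4)).

A3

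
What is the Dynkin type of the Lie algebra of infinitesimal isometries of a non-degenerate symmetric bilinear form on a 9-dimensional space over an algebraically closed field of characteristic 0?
This is so(9) with 9 odd, which has dimension 9(9-1)/2 = 36 and rank (9-1)/2 = 4. In the classification of classical Lie algebras, the orthogonal algebra so(2n+1) in an odd number of variables has type B_n; here n = 4, so the Dynkin diagram is a chain of 4 nodes with a double edge at one end; the terminal node there is the unique short simple root (B_4). Hence the type is B_4.

B_4 (so(9))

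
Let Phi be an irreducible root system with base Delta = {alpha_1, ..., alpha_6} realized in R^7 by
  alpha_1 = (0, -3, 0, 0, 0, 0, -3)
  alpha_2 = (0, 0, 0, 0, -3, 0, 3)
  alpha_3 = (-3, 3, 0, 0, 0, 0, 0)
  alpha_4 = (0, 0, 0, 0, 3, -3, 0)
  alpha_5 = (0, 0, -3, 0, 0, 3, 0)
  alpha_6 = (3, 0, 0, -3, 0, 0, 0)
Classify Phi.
A_6

Compute the Cartan integers a_ij = 2(alpha_i, alpha_j)/(alpha_j, alpha_j); the resulting 6x6 Cartan matrix is
[[2, -1, -1, 0, 0, 0], [-1, 2, 0, -1, 0, 0], [-1, 0, 2, 0, 0, -1], [0, -1, 0, 2, -1, 0], [0, 0, 0, -1, 2, 0], [0, 0, -1, 0, 0, 2]].
All simple roots have the same length, so the diagram is simply laced. The associated Dynkin diagram is a chain of 6 nodes with single edges (A_6), so the type is A_6 (the algebra sl(7)).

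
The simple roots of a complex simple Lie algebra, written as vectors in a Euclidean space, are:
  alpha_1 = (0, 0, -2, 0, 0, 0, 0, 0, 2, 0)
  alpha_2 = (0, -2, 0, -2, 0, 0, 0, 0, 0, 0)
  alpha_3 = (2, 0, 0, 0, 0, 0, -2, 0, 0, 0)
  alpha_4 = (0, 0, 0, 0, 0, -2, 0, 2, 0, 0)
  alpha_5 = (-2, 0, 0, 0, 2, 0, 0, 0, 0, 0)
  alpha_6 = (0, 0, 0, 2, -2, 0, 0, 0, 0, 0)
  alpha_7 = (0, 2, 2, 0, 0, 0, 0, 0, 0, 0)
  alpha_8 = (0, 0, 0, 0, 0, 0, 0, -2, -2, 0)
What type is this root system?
Compute the Cartan integers a_ij = 2(alpha_i, alpha_j)/(alpha_j, alpha_j); the resulting 8x8 Cartan matrix is
[[2, 0, 0, 0, 0, 0, -1, -1], [0, 2, 0, 0, 0, -1, -1, 0], [0, 0, 2, 0, -1, 0, 0, 0], [0, 0, 0, 2, 0, 0, 0, -1], [0, 0, -1, 0, 2, -1, 0, 0], [0, -1, 0, 0, -1, 2, 0, 0], [-1, -1, 0, 0, 0, 0, 2, 0], [-1, 0, 0, -1, 0, 0, 0, 2]].
All simple roots have the same length, so the diagram is simply laced. The associated Dynkin diagram is a chain of 8 nodes with single edges (A_8), so the type is A_8 (the algebra sl(9)).

A8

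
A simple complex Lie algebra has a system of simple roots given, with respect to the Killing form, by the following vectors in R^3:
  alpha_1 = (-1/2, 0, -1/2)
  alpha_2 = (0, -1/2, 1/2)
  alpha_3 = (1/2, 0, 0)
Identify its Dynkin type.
Compute the Cartan integers a_ij = 2(alpha_i, alpha_j)/(alpha_j, alpha_j); the resulting 3x3 Cartan matrix is
[[2, -1, -2], [-1, 2, 0], [-1, 0, 2]].
The roots have two lengths (squared-length ratio 2:1); the short ones are alpha_{3}. The associated Dynkin diagram is a chain of 3 nodes with a double edge at one end; the terminal node there is the unique short simple root (B_3), so the type is B_3 (the algebra so(7)).

B_3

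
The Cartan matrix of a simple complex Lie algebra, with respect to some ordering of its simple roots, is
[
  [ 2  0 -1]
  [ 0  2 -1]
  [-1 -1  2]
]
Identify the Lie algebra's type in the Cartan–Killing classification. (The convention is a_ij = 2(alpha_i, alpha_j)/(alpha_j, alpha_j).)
The matrix has rank 3 with 2's on the diagonal. Reading the off-diagonal entries as Dynkin edges (a single edge where a_ij = a_ji = -1; a double or triple edge where a_ij * a_ji = 2 or 3), the diagram is a chain of 3 nodes with single edges (A_3). One simple-root ordering that puts it in standard form is (alpha_1, alpha_3, alpha_2). So the algebra is type A_3, i.e. sl(4).

type A_3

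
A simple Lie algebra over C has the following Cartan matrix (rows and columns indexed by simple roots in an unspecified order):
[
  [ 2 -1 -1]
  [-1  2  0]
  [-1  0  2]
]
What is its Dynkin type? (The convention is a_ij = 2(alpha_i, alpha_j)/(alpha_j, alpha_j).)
The matrix has rank 3 with 2's on the diagonal. Reading the off-diagonal entries as Dynkin edges (a single edge where a_ij = a_ji = -1; a double or triple edge where a_ij * a_ji = 2 or 3), the diagram is a chain of 3 nodes with single edges (A_3). One simple-root ordering that puts it in standard form is (alpha_2, alpha_1, alpha_3). So the algebra is type A_3, i.e. sl(4).

A_3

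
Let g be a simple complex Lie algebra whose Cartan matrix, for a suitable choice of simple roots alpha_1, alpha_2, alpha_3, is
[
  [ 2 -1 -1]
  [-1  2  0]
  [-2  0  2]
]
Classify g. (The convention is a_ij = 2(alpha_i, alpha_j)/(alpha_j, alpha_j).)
type C_3

The matrix has rank 3 with 2's on the diagonal. Reading the off-diagonal entries as Dynkin edges (a single edge where a_ij = a_ji = -1; a double or triple edge where a_ij * a_ji = 2 or 3), the diagram is a chain of 3 nodes with a double edge at one end; the terminal node there is the unique long simple root (C_3). One simple-root ordering that puts it in standard form is (alpha_2, alpha_1, alpha_3). So the algebra is type C_3, i.e. sp(6).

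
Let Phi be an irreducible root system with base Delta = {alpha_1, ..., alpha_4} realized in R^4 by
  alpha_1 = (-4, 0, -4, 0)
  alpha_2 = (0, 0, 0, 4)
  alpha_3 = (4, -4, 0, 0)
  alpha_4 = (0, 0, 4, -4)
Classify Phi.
type B_4

Compute the Cartan integers a_ij = 2(alpha_i, alpha_j)/(alpha_j, alpha_j); the resulting 4x4 Cartan matrix is
[[2, 0, -1, -1], [0, 2, 0, -1], [-1, 0, 2, 0], [-1, -2, 0, 2]].
The roots have two lengths (squared-length ratio 2:1); the short ones are alpha_{2}. The associated Dynkin diagram is a chain of 4 nodes with a double edge at one end; the terminal node there is the unique short simple root (B_4), so the type is B_4 (the algebra so(9)).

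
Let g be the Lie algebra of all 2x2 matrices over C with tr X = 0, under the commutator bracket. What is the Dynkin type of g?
type A_1

This is sl(2), which has dimension 2^2 - 1 = 3 and rank 2 - 1 = 1 (a Cartan subalgebra is the diagonal traceless matrices). In the classification of classical Lie algebras, the special linear algebra sl(n+1) has type A_n; here n = 1, so the Dynkin diagram is a chain of 1 nodes with single edges (A_1). Hence the type is A_1.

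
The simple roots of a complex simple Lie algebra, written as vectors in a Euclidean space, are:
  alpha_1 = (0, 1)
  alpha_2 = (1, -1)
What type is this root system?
Compute the Cartan integers a_ij = 2(alpha_i, alpha_j)/(alpha_j, alpha_j); the resulting 2x2 Cartan matrix is
[[2, -1], [-2, 2]].
The roots have two lengths (squared-length ratio 2:1); the short ones are alpha_{1}. The associated Dynkin diagram is a chain of 2 nodes with a double edge at one end; the terminal node there is the unique short simple root (B_2), so the type is B_2 (the algebra so(5)).

type B_2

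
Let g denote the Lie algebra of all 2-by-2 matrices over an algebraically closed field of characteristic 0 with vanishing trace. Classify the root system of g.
This is sl(2), which has dimension 2^2 - 1 = 3 and rank 2 - 1 = 1 (a Cartan subalgebra is the diagonal traceless matrices). In the classification of classical Lie algebras, the special linear algebra sl(n+1) has type A_n; here n = 1, so the Dynkin diagram is a chain of 1 nodes with single edges (A_1). Hence the type is A_1.

A_1 (sl(2))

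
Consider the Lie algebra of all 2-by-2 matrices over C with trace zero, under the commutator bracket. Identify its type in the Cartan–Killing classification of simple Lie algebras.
This is sl(2), which has dimension 2^2 - 1 = 3 and rank 2 - 1 = 1 (a Cartan subalgebra is the diagonal traceless matrices). In the classification of classical Lie algebras, the special linear algebra sl(n+1) has type A_n; here n = 1, so the Dynkin diagram is a chain of 1 nodes with single edges (A_1). Hence the type is A_1.

A_1 (sl(2))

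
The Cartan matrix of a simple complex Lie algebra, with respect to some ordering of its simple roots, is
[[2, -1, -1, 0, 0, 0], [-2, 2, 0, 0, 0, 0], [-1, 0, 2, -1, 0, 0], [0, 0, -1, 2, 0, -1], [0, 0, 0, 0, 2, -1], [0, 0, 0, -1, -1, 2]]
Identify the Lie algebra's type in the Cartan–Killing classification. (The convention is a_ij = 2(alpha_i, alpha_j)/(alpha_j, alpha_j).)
C_6

The matrix has rank 6 with 2's on the diagonal. Reading the off-diagonal entries as Dynkin edges (a single edge where a_ij = a_ji = -1; a double or triple edge where a_ij * a_ji = 2 or 3), the diagram is a chain of 6 nodes with a double edge at one end; the terminal node there is the unique long simple root (C_6). One simple-root ordering that puts it in standard form is (alpha_5, alpha_6, alpha_4, alpha_3, alpha_1, alpha_2). So the algebra is type C_6, i.e. sp(12).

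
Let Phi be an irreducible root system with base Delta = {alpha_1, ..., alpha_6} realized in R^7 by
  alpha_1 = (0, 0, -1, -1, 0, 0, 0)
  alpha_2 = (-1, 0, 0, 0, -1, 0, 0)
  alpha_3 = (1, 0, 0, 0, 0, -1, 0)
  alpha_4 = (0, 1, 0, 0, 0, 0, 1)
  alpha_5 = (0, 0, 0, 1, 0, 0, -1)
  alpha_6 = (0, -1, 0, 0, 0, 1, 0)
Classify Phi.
A6

Compute the Cartan integers a_ij = 2(alpha_i, alpha_j)/(alpha_j, alpha_j); the resulting 6x6 Cartan matrix is
[[2, 0, 0, 0, -1, 0], [0, 2, -1, 0, 0, 0], [0, -1, 2, 0, 0, -1], [0, 0, 0, 2, -1, -1], [-1, 0, 0, -1, 2, 0], [0, 0, -1, -1, 0, 2]].
All simple roots have the same length, so the diagram is simply laced. The associated Dynkin diagram is a chain of 6 nodes with single edges (A_6), so the type is A_6 (the algebra sl(7)).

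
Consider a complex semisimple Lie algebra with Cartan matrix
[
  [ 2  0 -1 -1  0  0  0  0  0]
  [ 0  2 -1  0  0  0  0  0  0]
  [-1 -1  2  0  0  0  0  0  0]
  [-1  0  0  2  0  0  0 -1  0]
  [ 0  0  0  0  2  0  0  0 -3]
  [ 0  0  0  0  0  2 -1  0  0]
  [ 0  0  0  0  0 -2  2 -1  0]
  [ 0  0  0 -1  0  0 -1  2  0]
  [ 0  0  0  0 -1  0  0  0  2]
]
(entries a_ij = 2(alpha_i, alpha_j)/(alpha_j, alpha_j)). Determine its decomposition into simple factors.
The diagram associated to this matrix has two connected components: the simple roots {alpha_1, alpha_2, alpha_3, alpha_4, alpha_6, alpha_7, alpha_8} form a chain of 7 nodes with a double edge at one end; the terminal node there is the unique short simple root (B_7), and {alpha_5, alpha_9} form two nodes joined by a triple edge (G_2). A semisimple Lie algebra decomposes uniquely as the direct sum of simple ideals, one per connected component of its Dynkin diagram, so g ≅ B_7 ⊕ G_2 (dimension 105 + 14 = 119).

type B_7 ⊕ type G_2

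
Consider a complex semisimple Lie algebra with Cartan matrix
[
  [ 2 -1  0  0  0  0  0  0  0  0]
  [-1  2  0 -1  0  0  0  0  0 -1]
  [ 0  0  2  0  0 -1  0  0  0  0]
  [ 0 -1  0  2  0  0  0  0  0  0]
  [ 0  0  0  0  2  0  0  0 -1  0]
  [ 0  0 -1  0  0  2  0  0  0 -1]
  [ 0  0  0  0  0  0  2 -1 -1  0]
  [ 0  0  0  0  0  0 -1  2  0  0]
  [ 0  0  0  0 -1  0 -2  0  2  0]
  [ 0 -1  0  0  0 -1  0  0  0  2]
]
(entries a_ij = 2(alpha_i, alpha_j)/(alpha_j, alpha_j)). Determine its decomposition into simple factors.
The diagram associated to this matrix has two connected components: the simple roots {alpha_1, alpha_2, alpha_3, alpha_4, alpha_6, alpha_10} form a chain of 4 nodes with a fork of two nodes at one end (D_6), and {alpha_5, alpha_7, alpha_8, alpha_9} form a chain of 4 nodes with a double edge between the middle two (F_4). A semisimple Lie algebra decomposes uniquely as the direct sum of simple ideals, one per connected component of its Dynkin diagram, so g ≅ D_6 ⊕ F_4 (dimension 66 + 52 = 118).

type D_6 + type F_4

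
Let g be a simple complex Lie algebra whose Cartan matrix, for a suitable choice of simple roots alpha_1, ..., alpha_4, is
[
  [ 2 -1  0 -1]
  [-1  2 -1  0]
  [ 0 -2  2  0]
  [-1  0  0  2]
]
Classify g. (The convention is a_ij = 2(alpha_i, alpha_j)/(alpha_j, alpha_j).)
C_4 (sp(8))

The matrix has rank 4 with 2's on the diagonal. Reading the off-diagonal entries as Dynkin edges (a single edge where a_ij = a_ji = -1; a double or triple edge where a_ij * a_ji = 2 or 3), the diagram is a chain of 4 nodes with a double edge at one end; the terminal node there is the unique long simple root (C_4). One simple-root ordering that puts it in standard form is (alpha_4, alpha_1, alpha_2, alpha_3). So the algebra is type C_4, i.e. sp(8).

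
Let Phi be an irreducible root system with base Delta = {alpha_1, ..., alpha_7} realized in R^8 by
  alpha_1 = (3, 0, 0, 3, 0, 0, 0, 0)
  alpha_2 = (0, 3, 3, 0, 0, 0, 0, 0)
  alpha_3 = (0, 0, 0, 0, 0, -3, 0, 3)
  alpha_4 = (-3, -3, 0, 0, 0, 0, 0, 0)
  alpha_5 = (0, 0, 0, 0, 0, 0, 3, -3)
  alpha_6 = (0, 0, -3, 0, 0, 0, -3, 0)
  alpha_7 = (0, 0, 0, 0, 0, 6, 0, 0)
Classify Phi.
Compute the Cartan integers a_ij = 2(alpha_i, alpha_j)/(alpha_j, alpha_j); the resulting 7x7 Cartan matrix is
[[2, 0, 0, -1, 0, 0, 0], [0, 2, 0, -1, 0, -1, 0], [0, 0, 2, 0, -1, 0, -1], [-1, -1, 0, 2, 0, 0, 0], [0, 0, -1, 0, 2, -1, 0], [0, -1, 0, 0, -1, 2, 0], [0, 0, -2, 0, 0, 0, 2]].
The roots have two lengths (squared-length ratio 2:1); the short ones are alpha_{1,2,3,4,5,6}. The associated Dynkin diagram is a chain of 7 nodes with a double edge at one end; the terminal node there is the unique long simple root (C_7), so the type is C_7 (the algebra sp(14)).

type C_7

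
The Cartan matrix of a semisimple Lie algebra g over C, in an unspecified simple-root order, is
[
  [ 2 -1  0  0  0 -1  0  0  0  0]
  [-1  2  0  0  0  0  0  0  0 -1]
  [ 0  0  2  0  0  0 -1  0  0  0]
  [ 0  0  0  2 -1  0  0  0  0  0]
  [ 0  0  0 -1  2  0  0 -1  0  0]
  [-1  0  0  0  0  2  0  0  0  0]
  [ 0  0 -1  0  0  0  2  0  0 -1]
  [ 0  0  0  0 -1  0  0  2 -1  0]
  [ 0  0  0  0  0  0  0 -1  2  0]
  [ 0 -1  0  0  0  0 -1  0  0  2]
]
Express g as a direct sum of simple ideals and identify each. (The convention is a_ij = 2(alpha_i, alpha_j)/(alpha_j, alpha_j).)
The diagram associated to this matrix has two connected components: the simple roots {alpha_4, alpha_5, alpha_8, alpha_9} form a chain of 4 nodes with single edges (A_4), and {alpha_1, alpha_2, alpha_3, alpha_6, alpha_7, alpha_10} form a chain of 6 nodes with single edges (A_6). A semisimple Lie algebra decomposes uniquely as the direct sum of simple ideals, one per connected component of its Dynkin diagram, so g ≅ A_4 ⊕ A_6 (dimension 24 + 48 = 72).

A_4 (sl(5)) ⊕ A_6 (sl(7))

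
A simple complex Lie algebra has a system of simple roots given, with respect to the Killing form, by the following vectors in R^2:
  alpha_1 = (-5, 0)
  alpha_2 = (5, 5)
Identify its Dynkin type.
type B_2

Compute the Cartan integers a_ij = 2(alpha_i, alpha_j)/(alpha_j, alpha_j); the resulting 2x2 Cartan matrix is
[[2, -1], [-2, 2]].
The roots have two lengths (squared-length ratio 2:1); the short ones are alpha_{1}. The associated Dynkin diagram is a chain of 2 nodes with a double edge at one end; the terminal node there is the unique short simple root (B_2), so the type is B_2 (the algebra so(5)).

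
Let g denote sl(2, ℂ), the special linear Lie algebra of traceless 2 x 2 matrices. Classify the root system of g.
This is sl(2), which has dimension 2^2 - 1 = 3 and rank 2 - 1 = 1 (a Cartan subalgebra is the diagonal traceless matrices). In the classification of classical Lie algebras, the special linear algebra sl(n+1) has type A_n; here n = 1, so the Dynkin diagram is a chain of 1 nodes with single edges (A_1). Hence the type is A_1.

A_1 (sl(2))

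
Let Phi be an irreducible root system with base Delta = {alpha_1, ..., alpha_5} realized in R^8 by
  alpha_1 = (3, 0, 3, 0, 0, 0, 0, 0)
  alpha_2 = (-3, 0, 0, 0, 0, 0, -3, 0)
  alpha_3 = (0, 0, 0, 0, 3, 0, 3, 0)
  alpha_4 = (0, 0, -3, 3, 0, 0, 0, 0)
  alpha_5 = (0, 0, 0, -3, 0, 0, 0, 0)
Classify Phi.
B_5 (so(11))

Compute the Cartan integers a_ij = 2(alpha_i, alpha_j)/(alpha_j, alpha_j); the resulting 5x5 Cartan matrix is
[[2, -1, 0, -1, 0], [-1, 2, -1, 0, 0], [0, -1, 2, 0, 0], [-1, 0, 0, 2, -2], [0, 0, 0, -1, 2]].
The roots have two lengths (squared-length ratio 2:1); the short ones are alpha_{5}. The associated Dynkin diagram is a chain of 5 nodes with a double edge at one end; the terminal node there is the unique short simple root (B_5), so the type is B_5 (the algebra so(11)).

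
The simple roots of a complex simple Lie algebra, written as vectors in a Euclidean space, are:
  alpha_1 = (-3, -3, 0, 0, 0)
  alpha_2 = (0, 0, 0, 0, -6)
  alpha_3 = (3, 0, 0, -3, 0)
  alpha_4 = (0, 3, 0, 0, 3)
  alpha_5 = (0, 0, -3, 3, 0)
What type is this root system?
Compute the Cartan integers a_ij = 2(alpha_i, alpha_j)/(alpha_j, alpha_j); the resulting 5x5 Cartan matrix is
[[2, 0, -1, -1, 0], [0, 2, 0, -2, 0], [-1, 0, 2, 0, -1], [-1, -1, 0, 2, 0], [0, 0, -1, 0, 2]].
The roots have two lengths (squared-length ratio 2:1); the short ones are alpha_{1,3,4,5}. The associated Dynkin diagram is a chain of 5 nodes with a double edge at one end; the terminal node there is the unique long simple root (C_5), so the type is C_5 (the algebra sp(10)).

type C_5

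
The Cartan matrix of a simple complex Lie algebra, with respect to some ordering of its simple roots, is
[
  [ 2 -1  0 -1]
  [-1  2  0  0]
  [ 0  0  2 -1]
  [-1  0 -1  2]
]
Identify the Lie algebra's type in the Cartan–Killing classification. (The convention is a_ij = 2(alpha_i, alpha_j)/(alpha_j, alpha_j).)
A_4 (sl(5))

The matrix has rank 4 with 2's on the diagonal. Reading the off-diagonal entries as Dynkin edges (a single edge where a_ij = a_ji = -1; a double or triple edge where a_ij * a_ji = 2 or 3), the diagram is a chain of 4 nodes with single edges (A_4). One simple-root ordering that puts it in standard form is (alpha_3, alpha_4, alpha_1, alpha_2). So the algebra is type A_4, i.e. sl(5).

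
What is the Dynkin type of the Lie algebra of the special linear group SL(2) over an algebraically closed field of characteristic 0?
This is sl(2), which has dimension 2^2 - 1 = 3 and rank 2 - 1 = 1 (a Cartan subalgebra is the diagonal traceless matrices). In the classification of classical Lie algebras, the special linear algebra sl(n+1) has type A_n; here n = 1, so the Dynkin diagram is a chain of 1 nodes with single edges (A_1). Hence the type is A_1.

type A_1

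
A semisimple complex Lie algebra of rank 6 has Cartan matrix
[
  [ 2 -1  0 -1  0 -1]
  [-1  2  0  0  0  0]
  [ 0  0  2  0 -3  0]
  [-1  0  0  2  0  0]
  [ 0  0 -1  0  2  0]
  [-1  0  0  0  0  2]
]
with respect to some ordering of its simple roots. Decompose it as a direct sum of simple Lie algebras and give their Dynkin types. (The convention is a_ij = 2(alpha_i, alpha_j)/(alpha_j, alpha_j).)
The diagram associated to this matrix has two connected components: the simple roots {alpha_1, alpha_2, alpha_4, alpha_6} form a chain of 2 nodes with a fork of two nodes at one end (D_4), and {alpha_3, alpha_5} form two nodes joined by a triple edge (G_2). A semisimple Lie algebra decomposes uniquely as the direct sum of simple ideals, one per connected component of its Dynkin diagram, so g ≅ D_4 ⊕ G_2 (dimension 28 + 14 = 42).

type D_4 + type G_2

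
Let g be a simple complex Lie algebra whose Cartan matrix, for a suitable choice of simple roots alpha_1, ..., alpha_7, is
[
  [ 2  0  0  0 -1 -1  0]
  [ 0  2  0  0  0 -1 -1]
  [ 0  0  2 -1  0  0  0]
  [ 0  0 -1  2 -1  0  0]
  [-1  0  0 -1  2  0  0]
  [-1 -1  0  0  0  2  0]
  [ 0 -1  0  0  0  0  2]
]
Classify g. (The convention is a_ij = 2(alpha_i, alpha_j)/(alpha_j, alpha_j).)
type A_7

The matrix has rank 7 with 2's on the diagonal. Reading the off-diagonal entries as Dynkin edges (a single edge where a_ij = a_ji = -1; a double or triple edge where a_ij * a_ji = 2 or 3), the diagram is a chain of 7 nodes with single edges (A_7). One simple-root ordering that puts it in standard form is (alpha_3, alpha_4, alpha_5, alpha_1, alpha_6, alpha_2, alpha_7). So the algebra is type A_7, i.e. sl(8).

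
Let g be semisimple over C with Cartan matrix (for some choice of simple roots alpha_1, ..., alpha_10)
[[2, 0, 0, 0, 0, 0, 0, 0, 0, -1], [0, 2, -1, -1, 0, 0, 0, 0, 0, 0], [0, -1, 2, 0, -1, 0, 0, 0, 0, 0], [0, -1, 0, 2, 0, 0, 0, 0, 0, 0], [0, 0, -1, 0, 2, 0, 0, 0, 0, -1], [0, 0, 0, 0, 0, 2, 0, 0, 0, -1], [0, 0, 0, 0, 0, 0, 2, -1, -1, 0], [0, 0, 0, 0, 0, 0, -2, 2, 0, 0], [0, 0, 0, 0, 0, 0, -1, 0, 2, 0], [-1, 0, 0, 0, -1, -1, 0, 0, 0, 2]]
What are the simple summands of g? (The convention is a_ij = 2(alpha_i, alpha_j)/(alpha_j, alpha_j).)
C_3 + D_7

The diagram associated to this matrix has two connected components: the simple roots {alpha_7, alpha_8, alpha_9} form a chain of 3 nodes with a double edge at one end; the terminal node there is the unique long simple root (C_3), and {alpha_1, alpha_2, alpha_3, alpha_4, alpha_5, alpha_6, alpha_10} form a chain of 5 nodes with a fork of two nodes at one end (D_7). A semisimple Lie algebra decomposes uniquely as the direct sum of simple ideals, one per connected component of its Dynkin diagram, so g ≅ C_3 ⊕ D_7 (dimension 21 + 91 = 112).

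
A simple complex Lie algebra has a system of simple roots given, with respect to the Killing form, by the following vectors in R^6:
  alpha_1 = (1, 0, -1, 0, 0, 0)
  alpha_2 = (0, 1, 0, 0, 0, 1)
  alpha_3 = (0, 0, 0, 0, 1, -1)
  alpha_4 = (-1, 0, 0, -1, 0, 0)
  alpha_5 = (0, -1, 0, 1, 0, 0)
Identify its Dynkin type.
A_5

Compute the Cartan integers a_ij = 2(alpha_i, alpha_j)/(alpha_j, alpha_j); the resulting 5x5 Cartan matrix is
[[2, 0, 0, -1, 0], [0, 2, -1, 0, -1], [0, -1, 2, 0, 0], [-1, 0, 0, 2, -1], [0, -1, 0, -1, 2]].
All simple roots have the same length, so the diagram is simply laced. The associated Dynkin diagram is a chain of 5 nodes with single edges (A_5), so the type is A_5 (the algebra sl(6)).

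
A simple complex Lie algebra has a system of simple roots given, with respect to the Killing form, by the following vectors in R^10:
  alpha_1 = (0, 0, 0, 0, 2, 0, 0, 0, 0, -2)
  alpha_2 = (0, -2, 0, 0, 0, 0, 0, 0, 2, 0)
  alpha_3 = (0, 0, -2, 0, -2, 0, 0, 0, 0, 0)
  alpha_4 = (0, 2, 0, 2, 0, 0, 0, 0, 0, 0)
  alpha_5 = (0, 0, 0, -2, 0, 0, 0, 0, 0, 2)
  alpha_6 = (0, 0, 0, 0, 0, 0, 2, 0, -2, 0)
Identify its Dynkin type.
Compute the Cartan integers a_ij = 2(alpha_i, alpha_j)/(alpha_j, alpha_j); the resulting 6x6 Cartan matrix is
[[2, 0, -1, 0, -1, 0], [0, 2, 0, -1, 0, -1], [-1, 0, 2, 0, 0, 0], [0, -1, 0, 2, -1, 0], [-1, 0, 0, -1, 2, 0], [0, -1, 0, 0, 0, 2]].
All simple roots have the same length, so the diagram is simply laced. The associated Dynkin diagram is a chain of 6 nodes with single edges (A_6), so the type is A_6 (the algebra sl(7)).

type A_6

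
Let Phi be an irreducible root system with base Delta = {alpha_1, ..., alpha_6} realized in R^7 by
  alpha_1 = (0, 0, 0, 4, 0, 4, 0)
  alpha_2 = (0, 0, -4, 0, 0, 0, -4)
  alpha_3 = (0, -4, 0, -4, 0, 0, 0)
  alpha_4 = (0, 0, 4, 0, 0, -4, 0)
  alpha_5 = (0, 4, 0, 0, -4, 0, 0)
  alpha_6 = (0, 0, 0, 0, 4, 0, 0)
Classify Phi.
B_6

Compute the Cartan integers a_ij = 2(alpha_i, alpha_j)/(alpha_j, alpha_j); the resulting 6x6 Cartan matrix is
[[2, 0, -1, -1, 0, 0], [0, 2, 0, -1, 0, 0], [-1, 0, 2, 0, -1, 0], [-1, -1, 0, 2, 0, 0], [0, 0, -1, 0, 2, -2], [0, 0, 0, 0, -1, 2]].
The roots have two lengths (squared-length ratio 2:1); the short ones are alpha_{6}. The associated Dynkin diagram is a chain of 6 nodes with a double edge at one end; the terminal node there is the unique short simple root (B_6), so the type is B_6 (the algebra so(13)).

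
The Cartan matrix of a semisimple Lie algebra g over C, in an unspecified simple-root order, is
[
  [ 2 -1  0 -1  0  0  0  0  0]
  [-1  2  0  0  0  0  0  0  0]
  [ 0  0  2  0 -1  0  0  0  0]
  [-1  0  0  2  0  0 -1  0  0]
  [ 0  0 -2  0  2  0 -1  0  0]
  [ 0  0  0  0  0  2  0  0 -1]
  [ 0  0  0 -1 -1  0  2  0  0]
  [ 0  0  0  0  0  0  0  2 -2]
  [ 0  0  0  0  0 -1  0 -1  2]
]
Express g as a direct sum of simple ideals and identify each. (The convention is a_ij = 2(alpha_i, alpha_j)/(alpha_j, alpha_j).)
The diagram associated to this matrix has two connected components: the simple roots {alpha_1, alpha_2, alpha_3, alpha_4, alpha_5, alpha_7} form a chain of 6 nodes with a double edge at one end; the terminal node there is the unique short simple root (B_6), and {alpha_6, alpha_8, alpha_9} form a chain of 3 nodes with a double edge at one end; the terminal node there is the unique long simple root (C_3). A semisimple Lie algebra decomposes uniquely as the direct sum of simple ideals, one per connected component of its Dynkin diagram, so g ≅ B_6 ⊕ C_3 (dimension 78 + 21 = 99).

B_6 (so(13)) ⊕ C_3 (sp(6))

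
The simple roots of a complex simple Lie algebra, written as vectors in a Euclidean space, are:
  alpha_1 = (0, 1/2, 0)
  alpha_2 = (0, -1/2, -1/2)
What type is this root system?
Compute the Cartan integers a_ij = 2(alpha_i, alpha_j)/(alpha_j, alpha_j); the resulting 2x2 Cartan matrix is
[[2, -1], [-2, 2]].
The roots have two lengths (squared-length ratio 2:1); the short ones are alpha_{1}. The associated Dynkin diagram is a chain of 2 nodes with a double edge at one end; the terminal node there is the unique short simple root (B_2), so the type is B_2 (the algebra so(5)).

B_2 (so(5))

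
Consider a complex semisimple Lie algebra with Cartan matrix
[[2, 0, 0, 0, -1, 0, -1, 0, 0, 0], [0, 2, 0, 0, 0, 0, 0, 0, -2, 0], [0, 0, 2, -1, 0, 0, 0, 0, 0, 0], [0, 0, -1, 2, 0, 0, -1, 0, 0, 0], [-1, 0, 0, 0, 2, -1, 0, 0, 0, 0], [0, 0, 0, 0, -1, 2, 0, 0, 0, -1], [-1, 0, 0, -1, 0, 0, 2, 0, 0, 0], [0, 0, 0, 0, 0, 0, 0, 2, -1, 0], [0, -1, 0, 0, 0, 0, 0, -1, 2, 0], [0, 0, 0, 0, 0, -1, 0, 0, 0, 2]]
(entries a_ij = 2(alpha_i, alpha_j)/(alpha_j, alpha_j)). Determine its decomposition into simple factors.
A_7 ⊕ C_3

The diagram associated to this matrix has two connected components: the simple roots {alpha_1, alpha_3, alpha_4, alpha_5, alpha_6, alpha_7, alpha_10} form a chain of 7 nodes with single edges (A_7), and {alpha_2, alpha_8, alpha_9} form a chain of 3 nodes with a double edge at one end; the terminal node there is the unique long simple root (C_3). A semisimple Lie algebra decomposes uniquely as the direct sum of simple ideals, one per connected component of its Dynkin diagram, so g ≅ A_7 ⊕ C_3 (dimension 63 + 21 = 84).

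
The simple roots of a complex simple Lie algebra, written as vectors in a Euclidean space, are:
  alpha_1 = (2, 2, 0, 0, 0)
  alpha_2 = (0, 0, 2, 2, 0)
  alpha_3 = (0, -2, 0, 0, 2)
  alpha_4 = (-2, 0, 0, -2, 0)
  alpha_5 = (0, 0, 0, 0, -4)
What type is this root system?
Compute the Cartan integers a_ij = 2(alpha_i, alpha_j)/(alpha_j, alpha_j); the resulting 5x5 Cartan matrix is
[[2, 0, -1, -1, 0], [0, 2, 0, -1, 0], [-1, 0, 2, 0, -1], [-1, -1, 0, 2, 0], [0, 0, -2, 0, 2]].
The roots have two lengths (squared-length ratio 2:1); the short ones are alpha_{1,2,3,4}. The associated Dynkin diagram is a chain of 5 nodes with a double edge at one end; the terminal node there is the unique long simple root (C_5), so the type is C_5 (the algebra sp(10)).

C_5 (sp(10))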